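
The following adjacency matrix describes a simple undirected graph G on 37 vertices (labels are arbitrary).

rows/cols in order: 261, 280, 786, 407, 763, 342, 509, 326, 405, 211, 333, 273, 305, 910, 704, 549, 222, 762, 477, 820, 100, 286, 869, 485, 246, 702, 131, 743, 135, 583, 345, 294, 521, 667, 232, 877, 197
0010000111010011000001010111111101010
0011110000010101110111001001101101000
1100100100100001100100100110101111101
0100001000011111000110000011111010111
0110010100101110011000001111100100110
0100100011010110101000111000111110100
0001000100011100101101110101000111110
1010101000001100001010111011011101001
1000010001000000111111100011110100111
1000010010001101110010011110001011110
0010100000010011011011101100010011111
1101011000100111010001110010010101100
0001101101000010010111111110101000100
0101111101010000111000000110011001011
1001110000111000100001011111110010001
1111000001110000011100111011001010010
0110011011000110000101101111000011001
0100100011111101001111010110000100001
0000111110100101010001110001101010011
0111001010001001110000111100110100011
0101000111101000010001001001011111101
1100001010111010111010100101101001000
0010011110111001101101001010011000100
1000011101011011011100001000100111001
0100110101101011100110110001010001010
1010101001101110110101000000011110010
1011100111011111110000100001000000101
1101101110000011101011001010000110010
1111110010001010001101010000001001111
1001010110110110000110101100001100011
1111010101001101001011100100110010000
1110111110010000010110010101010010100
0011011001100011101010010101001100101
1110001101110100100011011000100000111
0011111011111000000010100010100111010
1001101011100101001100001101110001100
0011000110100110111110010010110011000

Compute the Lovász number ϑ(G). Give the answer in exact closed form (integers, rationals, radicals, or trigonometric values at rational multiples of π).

sqrt(37)

Vertex 702 has 18 neighbors: 261, 786, 763, 509, 211, 333, 305, 910, 704, 222, 762, 820, 286, 583, 345, 294, 521, 877.
deg(211) = 18; N(211) = {261, 342, 405, 305, 910, 549, 222, 762, 100, 485, 246, 702, 131, 345, 521, 667, 232, 877}.
deg(135) = 18; N(135) = {261, 280, 786, 407, 763, 342, 405, 305, 704, 477, 820, 286, 485, 345, 667, 232, 877, 197}.
Vertex 667 has 18 neighbors: 261, 280, 786, 509, 326, 211, 333, 273, 910, 222, 100, 286, 485, 246, 135, 232, 877, 197.
Regular of degree 18 on 37 vertices: strongly regular (37,18,8,9).
A has 3 distinct eigenvalues ≈ [18.0, 2.5414, -3.5414].
ϑ = −N·λ_min/(λ_max−λ_min) = −37·(-sqrt(37)/2 - 1/2)/(18−(-sqrt(37)/2 - 1/2)) = sqrt(37).
= 6.0828… (decimal).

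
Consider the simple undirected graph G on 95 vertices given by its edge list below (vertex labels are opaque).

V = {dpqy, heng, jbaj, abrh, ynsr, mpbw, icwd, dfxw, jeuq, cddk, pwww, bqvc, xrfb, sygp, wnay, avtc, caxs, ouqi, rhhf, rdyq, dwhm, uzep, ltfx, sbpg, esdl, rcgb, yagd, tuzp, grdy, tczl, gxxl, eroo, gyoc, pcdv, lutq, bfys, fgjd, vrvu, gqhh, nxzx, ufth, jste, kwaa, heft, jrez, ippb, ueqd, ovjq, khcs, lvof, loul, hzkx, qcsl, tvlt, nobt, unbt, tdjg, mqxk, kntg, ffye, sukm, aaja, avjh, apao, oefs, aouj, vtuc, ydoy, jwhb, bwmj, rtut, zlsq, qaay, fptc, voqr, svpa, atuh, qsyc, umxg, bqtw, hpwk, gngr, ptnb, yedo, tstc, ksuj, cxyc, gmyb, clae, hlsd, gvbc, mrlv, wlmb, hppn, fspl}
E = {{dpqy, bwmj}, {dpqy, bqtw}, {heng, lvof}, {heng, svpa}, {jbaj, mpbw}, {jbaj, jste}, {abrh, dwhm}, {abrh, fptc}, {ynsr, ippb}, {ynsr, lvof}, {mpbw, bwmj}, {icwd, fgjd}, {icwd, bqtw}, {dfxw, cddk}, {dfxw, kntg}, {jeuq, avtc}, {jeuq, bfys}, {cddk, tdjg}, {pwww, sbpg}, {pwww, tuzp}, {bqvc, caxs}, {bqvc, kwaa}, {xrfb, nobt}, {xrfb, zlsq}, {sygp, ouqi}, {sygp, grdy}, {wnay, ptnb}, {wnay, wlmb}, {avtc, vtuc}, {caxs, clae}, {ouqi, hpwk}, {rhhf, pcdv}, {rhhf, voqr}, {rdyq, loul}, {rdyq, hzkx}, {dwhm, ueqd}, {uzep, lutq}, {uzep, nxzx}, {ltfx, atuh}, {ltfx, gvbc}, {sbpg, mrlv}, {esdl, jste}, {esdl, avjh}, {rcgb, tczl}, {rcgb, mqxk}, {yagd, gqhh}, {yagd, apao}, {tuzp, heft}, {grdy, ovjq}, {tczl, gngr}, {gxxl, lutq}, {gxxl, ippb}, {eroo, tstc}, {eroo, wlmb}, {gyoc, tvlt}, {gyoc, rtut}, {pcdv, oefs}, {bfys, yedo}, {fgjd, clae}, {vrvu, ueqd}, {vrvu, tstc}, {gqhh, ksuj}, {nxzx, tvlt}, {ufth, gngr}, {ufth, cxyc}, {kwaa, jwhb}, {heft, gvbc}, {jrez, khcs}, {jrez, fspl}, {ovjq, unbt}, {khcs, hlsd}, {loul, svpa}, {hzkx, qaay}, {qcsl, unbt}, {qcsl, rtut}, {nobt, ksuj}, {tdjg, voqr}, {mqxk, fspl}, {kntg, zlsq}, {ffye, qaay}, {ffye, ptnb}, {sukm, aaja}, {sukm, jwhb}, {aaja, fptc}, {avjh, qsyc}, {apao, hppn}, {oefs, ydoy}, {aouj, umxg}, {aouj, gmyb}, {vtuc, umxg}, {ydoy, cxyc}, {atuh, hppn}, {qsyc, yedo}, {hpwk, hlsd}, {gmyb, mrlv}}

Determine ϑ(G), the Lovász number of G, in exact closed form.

95*cos(pi/95)/(cos(pi/95) + 1)

deg(tuzp) = 2; N(tuzp) = {pwww, heft}.
Vertex wnay has 2 neighbors: ptnb, wlmb.
N(cddk) = {dfxw, tdjg}, |N(cddk)| = 2.
Vertex atuh has 2 neighbors: ltfx, hppn.
2-regular, N=95; this is C_{95}, the 95-cycle.
Distinct eigenvalues (to 5 d.p.): [2.0, 1.99563, 1.98253, 1.96076, 1.93042, 1.89163, 1.84458, 1.78946, 1.72651, 1.65602, 1.57828, 1.49364, 1.40247, 1.30517, 1.20216, 1.0939, 0.98085, 0.86351, 0.74239, 0.61803, 0.49097, 0.36176, 0.23097, 0.09917, -0.03307, -0.16516, -0.29653, -0.4266, -0.55481, -0.68059, -0.80339, -0.92268, -1.03794, -1.14866, -1.25435, -1.35456, -1.44885, -1.5368, -1.61803, -1.69219, -1.75895, -1.81801, -1.86913, -1.91207, -1.94665, -1.97272, -1.99017, -1.99891].
Lovász: ϑ = −95(-2*cos(pi/95))/(2+-(-1)*2*cos(pi/95)) = 95*cos(pi/95)/(cos(pi/95) + 1).
= 47.4870113… (decimal).
Check 47 ≤ 95*cos(pi/95)/(cos(pi/95) + 1) ≤ 48: both strict.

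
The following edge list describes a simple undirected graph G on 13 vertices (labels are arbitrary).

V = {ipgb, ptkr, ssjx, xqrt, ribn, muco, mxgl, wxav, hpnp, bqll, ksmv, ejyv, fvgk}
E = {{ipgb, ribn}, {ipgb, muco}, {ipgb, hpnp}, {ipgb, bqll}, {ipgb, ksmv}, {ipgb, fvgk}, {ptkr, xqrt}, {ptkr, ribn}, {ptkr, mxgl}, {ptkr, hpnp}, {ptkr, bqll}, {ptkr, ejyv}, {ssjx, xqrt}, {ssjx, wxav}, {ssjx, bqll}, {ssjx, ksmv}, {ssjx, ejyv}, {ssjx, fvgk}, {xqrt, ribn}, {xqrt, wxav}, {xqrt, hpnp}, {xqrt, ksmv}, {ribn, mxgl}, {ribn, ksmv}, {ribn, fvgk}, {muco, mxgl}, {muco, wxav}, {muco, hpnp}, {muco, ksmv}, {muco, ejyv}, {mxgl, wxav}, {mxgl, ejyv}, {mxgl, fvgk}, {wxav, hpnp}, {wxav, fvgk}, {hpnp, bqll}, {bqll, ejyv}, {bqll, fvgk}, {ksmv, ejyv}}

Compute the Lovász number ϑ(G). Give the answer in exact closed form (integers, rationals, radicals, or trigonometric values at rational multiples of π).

sqrt(13)

deg(bqll) = 6; N(bqll) = {ipgb, ptkr, ssjx, hpnp, ejyv, fvgk}.
N(wxav) = {ssjx, xqrt, muco, mxgl, hpnp, fvgk}, |N(wxav)| = 6.
Vertex ksmv has 6 neighbors: ipgb, ssjx, xqrt, ribn, muco, ejyv.
Vertex ribn has 6 neighbors: ipgb, ptkr, xqrt, mxgl, ksmv, fvgk.
deg(v) = 6 for all v (|V|=13); SR(13,6,2,3) — a Paley graph.
A has 3 distinct eigenvalues ≈ [6.0, 1.30278, -2.30278].
Lovász: ϑ = −13(-sqrt(13)/2 - 1/2)/(6+-(-sqrt(13)/2 - 1/2)) = sqrt(13).
≈ 3.6056 (to 4 d.p.).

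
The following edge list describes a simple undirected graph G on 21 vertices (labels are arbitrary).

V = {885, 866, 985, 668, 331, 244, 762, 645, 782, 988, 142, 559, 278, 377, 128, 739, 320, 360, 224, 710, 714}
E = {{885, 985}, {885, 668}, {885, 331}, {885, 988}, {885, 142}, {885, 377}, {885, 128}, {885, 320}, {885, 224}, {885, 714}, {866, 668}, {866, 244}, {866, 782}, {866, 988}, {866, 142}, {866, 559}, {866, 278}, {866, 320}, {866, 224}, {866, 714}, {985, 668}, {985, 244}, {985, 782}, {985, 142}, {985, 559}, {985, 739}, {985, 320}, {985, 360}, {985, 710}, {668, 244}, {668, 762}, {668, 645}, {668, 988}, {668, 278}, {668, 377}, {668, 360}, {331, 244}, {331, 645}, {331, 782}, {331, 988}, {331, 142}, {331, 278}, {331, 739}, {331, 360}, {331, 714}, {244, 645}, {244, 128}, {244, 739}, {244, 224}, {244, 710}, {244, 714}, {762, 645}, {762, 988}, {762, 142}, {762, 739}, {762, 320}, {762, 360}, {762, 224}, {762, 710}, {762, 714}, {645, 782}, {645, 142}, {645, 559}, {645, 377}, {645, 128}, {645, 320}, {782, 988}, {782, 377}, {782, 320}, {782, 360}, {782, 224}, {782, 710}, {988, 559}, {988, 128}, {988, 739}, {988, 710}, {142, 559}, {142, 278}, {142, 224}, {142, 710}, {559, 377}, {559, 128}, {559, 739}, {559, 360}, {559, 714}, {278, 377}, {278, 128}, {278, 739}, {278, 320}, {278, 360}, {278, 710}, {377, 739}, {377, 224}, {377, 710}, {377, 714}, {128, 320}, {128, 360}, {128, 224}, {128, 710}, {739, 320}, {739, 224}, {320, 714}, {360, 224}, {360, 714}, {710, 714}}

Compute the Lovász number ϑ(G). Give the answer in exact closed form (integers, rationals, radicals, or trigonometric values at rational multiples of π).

deg(278) = 10; N(278) = {866, 668, 331, 142, 377, 128, 739, 320, 360, 710}.
deg(988) = 10; N(988) = {885, 866, 668, 331, 762, 782, 559, 128, 739, 710}.
N(866) = {668, 244, 782, 988, 142, 559, 278, 320, 224, 714}, |N(866)| = 10.
N(142) = {885, 866, 985, 331, 762, 645, 559, 278, 224, 710}, |N(142)| = 10.
Regular of degree 10 on 21 vertices: Kneser-type, 2-subsets of [7].
The 3 distinct eigenvalues: [10.0, 1.0, -4.0].
λ_max=10, λ_min=-4; ϑ = −21·λ_min/(λ_max−λ_min) = 6.
= 6.000000000… (decimal).

6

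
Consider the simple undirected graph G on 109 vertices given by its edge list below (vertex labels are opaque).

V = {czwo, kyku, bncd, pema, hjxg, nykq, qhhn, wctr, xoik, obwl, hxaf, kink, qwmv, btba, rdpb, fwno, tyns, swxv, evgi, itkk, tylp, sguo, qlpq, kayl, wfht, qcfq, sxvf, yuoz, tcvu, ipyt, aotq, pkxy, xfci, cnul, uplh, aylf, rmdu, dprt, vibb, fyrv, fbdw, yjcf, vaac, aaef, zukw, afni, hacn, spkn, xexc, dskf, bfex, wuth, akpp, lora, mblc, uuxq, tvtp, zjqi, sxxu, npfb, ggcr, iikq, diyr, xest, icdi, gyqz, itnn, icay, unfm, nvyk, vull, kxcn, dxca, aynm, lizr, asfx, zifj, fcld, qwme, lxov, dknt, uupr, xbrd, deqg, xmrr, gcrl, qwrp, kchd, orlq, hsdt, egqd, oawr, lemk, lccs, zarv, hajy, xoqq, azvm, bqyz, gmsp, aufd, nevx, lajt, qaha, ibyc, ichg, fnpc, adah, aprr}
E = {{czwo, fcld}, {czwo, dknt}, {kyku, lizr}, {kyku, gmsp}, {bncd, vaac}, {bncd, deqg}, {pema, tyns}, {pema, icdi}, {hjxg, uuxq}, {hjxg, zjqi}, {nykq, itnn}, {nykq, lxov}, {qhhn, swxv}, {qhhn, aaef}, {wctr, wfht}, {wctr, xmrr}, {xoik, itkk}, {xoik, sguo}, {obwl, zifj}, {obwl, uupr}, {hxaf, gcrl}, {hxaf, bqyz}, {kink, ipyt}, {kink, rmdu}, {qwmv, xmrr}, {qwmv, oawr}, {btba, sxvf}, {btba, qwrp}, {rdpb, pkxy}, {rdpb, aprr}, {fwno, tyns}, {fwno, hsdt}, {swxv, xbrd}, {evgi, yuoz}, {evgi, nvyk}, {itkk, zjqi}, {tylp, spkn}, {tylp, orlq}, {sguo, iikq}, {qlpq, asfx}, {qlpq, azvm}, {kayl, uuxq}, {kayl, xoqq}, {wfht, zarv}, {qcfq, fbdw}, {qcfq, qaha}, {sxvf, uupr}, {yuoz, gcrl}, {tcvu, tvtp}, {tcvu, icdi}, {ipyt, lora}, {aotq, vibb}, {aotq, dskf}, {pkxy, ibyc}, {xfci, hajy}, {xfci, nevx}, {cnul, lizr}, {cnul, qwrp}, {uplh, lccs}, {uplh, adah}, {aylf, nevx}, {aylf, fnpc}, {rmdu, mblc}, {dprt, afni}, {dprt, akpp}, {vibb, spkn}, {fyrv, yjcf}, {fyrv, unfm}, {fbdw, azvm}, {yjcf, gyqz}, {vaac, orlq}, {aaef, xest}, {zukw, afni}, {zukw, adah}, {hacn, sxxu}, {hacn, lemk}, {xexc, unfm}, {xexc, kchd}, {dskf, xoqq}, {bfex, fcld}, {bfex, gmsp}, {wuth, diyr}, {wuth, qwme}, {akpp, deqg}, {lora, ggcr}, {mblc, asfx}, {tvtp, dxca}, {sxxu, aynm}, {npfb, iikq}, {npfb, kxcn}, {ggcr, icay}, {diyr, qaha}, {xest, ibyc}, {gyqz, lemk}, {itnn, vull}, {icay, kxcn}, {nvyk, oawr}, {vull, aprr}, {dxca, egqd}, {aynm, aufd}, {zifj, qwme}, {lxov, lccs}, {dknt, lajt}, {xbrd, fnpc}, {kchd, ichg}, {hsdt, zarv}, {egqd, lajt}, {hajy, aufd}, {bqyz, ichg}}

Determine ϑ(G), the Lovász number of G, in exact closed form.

109*cos(pi/109)/(cos(pi/109) + 1)

deg(vaac) = 2; N(vaac) = {bncd, orlq}.
deg(azvm) = 2; N(azvm) = {qlpq, fbdw}.
N(unfm) = {fyrv, xexc}, |N(unfm)| = 2.
deg(sxvf) = 2; N(sxvf) = {btba, uupr}.
2-regular, N=109; connected 2-regular on 109 ⇒ C_{109}.
spec(A) ≈ [2.0, 1.997, 1.987, 1.97, 1.947, 1.918, 1.882, 1.839, 1.791, 1.737, 1.677, 1.611, 1.54, 1.464, 1.383, 1.298, 1.208, 1.114, 1.017, 0.916, 0.812, 0.705, 0.596, 0.485, 0.372, 0.259, 0.144, 0.029, -0.086, -0.201, -0.316, -0.429, -0.541, -0.651, -0.759, -0.864, -0.967, -1.066, -1.162, -1.253, -1.341, -1.424, -1.503, -1.576, -1.645, -1.708, -1.765, -1.816, -1.861, -1.9, -1.933, -1.959, -1.979, -1.993, -1.999] (distinct, 3 d.p.).
λ_max=2, λ_min=-2*cos(pi/109); ϑ = −109·λ_min/(λ_max−λ_min) = 109*cos(pi/109)/(cos(pi/109) + 1).
= 54.4887… (decimal).
Check 54 ≤ 109*cos(pi/109)/(cos(pi/109) + 1) ≤ 55: both strict.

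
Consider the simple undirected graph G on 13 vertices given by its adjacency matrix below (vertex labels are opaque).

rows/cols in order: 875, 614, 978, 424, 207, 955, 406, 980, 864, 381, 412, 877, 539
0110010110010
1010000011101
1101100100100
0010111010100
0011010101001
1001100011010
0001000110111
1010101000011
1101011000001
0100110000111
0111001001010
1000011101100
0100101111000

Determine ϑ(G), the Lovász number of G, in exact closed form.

deg(875) = 6; N(875) = {614, 978, 955, 980, 864, 877}.
Vertex 424 has 6 neighbors: 978, 207, 955, 406, 864, 412.
N(614) = {875, 978, 864, 381, 412, 539}, |N(614)| = 6.
Vertex 412 has 6 neighbors: 614, 978, 424, 406, 381, 877.
Every vertex has degree 6 (N=13); SR(13,6,2,3) — a Paley graph.
A has 3 distinct eigenvalues ≈ [6.0, 1.30278, -2.30278].
−13·(-sqrt(13)/2 - 1/2) / ((6)−(-sqrt(13)/2 - 1/2)) = sqrt(13) = ϑ(G).
= 3.6056… (decimal).

sqrt(13)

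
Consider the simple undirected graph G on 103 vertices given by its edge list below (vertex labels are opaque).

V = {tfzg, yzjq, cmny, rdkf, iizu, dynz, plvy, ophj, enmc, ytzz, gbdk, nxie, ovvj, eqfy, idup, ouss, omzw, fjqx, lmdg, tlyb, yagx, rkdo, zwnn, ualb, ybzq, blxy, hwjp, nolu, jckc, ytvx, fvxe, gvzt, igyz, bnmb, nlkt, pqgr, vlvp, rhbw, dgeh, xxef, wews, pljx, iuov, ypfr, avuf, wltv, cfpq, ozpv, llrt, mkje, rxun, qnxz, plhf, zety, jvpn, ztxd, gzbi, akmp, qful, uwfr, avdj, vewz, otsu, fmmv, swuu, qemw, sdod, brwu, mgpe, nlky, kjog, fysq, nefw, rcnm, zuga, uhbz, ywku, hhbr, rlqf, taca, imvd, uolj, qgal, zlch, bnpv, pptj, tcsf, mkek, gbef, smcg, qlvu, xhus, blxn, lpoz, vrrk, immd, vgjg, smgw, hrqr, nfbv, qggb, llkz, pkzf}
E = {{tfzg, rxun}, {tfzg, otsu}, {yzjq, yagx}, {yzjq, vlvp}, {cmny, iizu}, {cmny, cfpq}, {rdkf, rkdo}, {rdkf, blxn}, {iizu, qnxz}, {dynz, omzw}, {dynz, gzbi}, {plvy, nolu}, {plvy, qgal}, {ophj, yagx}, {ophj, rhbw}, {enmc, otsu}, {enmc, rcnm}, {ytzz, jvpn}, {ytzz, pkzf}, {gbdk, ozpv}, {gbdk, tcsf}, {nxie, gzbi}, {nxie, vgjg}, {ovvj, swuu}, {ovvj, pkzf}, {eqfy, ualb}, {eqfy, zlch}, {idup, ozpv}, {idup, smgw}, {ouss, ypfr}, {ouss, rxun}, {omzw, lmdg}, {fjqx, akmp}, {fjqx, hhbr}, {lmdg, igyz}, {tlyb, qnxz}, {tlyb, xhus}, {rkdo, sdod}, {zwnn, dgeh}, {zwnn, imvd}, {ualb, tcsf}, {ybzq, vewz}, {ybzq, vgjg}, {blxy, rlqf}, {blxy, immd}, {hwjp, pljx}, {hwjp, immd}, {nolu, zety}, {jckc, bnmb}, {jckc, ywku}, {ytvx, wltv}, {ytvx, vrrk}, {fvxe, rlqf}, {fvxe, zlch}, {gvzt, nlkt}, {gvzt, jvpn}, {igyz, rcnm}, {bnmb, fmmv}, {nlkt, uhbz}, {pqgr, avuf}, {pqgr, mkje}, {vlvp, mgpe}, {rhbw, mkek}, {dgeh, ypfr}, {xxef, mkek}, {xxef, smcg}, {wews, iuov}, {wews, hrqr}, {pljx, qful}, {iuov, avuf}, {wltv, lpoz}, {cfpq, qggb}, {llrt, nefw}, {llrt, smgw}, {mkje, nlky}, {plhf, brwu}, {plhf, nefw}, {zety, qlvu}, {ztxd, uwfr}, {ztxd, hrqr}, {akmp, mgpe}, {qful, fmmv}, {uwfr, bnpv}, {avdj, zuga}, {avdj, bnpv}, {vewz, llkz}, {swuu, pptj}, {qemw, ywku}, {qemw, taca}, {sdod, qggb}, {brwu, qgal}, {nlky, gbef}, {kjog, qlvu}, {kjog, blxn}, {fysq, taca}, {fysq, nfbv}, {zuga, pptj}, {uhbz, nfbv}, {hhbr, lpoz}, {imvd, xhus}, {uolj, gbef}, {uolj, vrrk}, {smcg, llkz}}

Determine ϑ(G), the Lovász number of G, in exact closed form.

Vertex sdod has 2 neighbors: rkdo, qggb.
N(iuov) = {wews, avuf}, |N(iuov)| = 2.
N(dynz) = {omzw, gzbi}, |N(dynz)| = 2.
N(brwu) = {plhf, qgal}, |N(brwu)| = 2.
deg(v) = 2 for all v (|V|=103); this is C_{103}, the 103-cycle.
The 52 distinct eigenvalues: [2.0, 1.9963, 1.9851, 1.9666, 1.9408, 1.9077, 1.8675, 1.8204, 1.7665, 1.7061, 1.6393, 1.5664, 1.4876, 1.4034, 1.3139, 1.2195, 1.1206, 1.0176, 0.9107, 0.8004, 0.6872, 0.5714, 0.4535, 0.3339, 0.2131, 0.0915, -0.0305, -0.1524, -0.2736, -0.3939, -0.5127, -0.6296, -0.7442, -0.856, -0.9646, -1.0696, -1.1706, -1.2673, -1.3593, -1.4462, -1.5277, -1.6036, -1.6735, -1.7371, -1.7943, -1.8448, -1.8885, -1.9251, -1.9546, -1.9768, -1.9916, -1.9991].
Lovász: ϑ = −103(-2*cos(pi/103))/(2+-(-1)*2*cos(pi/103)) = 103*cos(pi/103)/(cos(pi/103) + 1).
= 51.488020… (decimal).
Check 51 ≤ 103*cos(pi/103)/(cos(pi/103) + 1) ≤ 52: both strict.

103*cos(pi/103)/(cos(pi/103) + 1)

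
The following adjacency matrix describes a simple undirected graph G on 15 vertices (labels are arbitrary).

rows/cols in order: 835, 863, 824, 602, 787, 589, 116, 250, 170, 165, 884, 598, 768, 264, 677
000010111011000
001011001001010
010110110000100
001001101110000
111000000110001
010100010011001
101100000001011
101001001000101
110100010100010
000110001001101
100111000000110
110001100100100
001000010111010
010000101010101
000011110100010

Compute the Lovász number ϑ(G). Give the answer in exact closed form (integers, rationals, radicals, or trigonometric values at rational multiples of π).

deg(835) = 6; N(835) = {787, 116, 250, 170, 884, 598}.
Vertex 116 has 6 neighbors: 835, 824, 602, 598, 264, 677.
Vertex 768 has 6 neighbors: 824, 250, 165, 884, 598, 264.
deg(170) = 6; N(170) = {835, 863, 602, 250, 165, 264}.
Regular of degree 6 on 15 vertices: Kneser K(6,2) on C(6,2)=15 vertices.
The 3 distinct eigenvalues: [6.0, 1.0, -3.0].
With N=15: ϑ(G) = 15·(-1*(-3))/(6−(-3)) = 5.
Numerically 5.00000.

5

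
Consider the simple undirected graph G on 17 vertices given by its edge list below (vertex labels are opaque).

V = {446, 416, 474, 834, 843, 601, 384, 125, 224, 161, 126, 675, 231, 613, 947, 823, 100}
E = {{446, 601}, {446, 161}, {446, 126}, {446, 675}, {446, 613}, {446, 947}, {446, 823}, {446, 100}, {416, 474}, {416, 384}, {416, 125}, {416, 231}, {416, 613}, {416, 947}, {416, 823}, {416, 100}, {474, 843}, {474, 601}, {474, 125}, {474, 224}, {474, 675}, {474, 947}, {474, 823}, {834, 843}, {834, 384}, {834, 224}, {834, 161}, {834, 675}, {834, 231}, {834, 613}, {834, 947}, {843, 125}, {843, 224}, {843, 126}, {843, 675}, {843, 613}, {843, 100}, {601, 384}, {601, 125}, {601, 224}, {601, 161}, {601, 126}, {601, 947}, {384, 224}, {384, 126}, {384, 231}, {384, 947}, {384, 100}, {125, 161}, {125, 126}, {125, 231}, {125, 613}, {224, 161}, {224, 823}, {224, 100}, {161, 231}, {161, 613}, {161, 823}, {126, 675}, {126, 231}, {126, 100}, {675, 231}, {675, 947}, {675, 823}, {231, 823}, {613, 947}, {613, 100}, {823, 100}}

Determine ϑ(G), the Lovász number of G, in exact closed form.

Vertex 823 has 8 neighbors: 446, 416, 474, 224, 161, 675, 231, 100.
deg(161) = 8; N(161) = {446, 834, 601, 125, 224, 231, 613, 823}.
Vertex 947 has 8 neighbors: 446, 416, 474, 834, 601, 384, 675, 613.
N(613) = {446, 416, 834, 843, 125, 161, 947, 100}, |N(613)| = 8.
deg(v) = 8 for all v (|V|=17); Paley(17): SR with (k,λ,μ)=(8,3,4).
Distinct eigenvalues (to 3 d.p.): [8.0, 1.562, -2.562].
ϑ = −N·λ_min/(λ_max−λ_min) = −17·(-sqrt(17)/2 - 1/2)/(8−(-sqrt(17)/2 - 1/2)) = sqrt(17).
≈ 4.123105626 (to 9 d.p.).

sqrt(17)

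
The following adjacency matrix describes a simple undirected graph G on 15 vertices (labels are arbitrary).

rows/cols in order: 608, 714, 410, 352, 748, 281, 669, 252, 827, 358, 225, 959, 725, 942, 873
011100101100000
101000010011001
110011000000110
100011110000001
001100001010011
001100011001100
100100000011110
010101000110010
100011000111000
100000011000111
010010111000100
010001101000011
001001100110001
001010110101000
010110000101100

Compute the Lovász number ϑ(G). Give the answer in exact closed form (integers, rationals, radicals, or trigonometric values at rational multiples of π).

5

Vertex 873 has 6 neighbors: 714, 352, 748, 358, 959, 725.
deg(942) = 6; N(942) = {410, 748, 669, 252, 358, 959}.
Vertex 714 has 6 neighbors: 608, 410, 252, 225, 959, 873.
Vertex 669 has 6 neighbors: 608, 352, 225, 959, 725, 942.
6-regular, N=15; this is K(6,2), the Kneser graph.
A has 3 distinct eigenvalues ≈ [6.0, 1.0, -3.0].
λ_max=6, λ_min=-3; ϑ = −15·λ_min/(λ_max−λ_min) = 5.
≈ 5.0000 (to 4 d.p.).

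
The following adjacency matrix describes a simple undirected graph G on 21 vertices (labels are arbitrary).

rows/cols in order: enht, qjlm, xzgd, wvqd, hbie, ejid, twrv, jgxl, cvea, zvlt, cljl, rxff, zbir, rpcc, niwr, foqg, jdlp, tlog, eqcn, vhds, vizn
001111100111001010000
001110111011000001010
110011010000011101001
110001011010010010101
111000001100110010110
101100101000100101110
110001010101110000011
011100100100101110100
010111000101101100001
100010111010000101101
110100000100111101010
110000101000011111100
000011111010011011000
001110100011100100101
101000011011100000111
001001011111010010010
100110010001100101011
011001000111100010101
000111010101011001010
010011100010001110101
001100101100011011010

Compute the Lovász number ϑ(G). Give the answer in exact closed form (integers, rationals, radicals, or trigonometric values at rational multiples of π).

N(rpcc) = {xzgd, wvqd, hbie, twrv, cljl, rxff, zbir, foqg, eqcn, vizn}, |N(rpcc)| = 10.
Vertex xzgd has 10 neighbors: enht, qjlm, hbie, ejid, jgxl, rpcc, niwr, foqg, tlog, vizn.
N(vizn) = {xzgd, wvqd, twrv, cvea, zvlt, rpcc, niwr, jdlp, tlog, vhds}, |N(vizn)| = 10.
Vertex enht has 10 neighbors: xzgd, wvqd, hbie, ejid, twrv, zvlt, cljl, rxff, niwr, jdlp.
G on 21 vertices is 10-regular; Kneser-type, 2-subsets of [7].
A has 3 distinct eigenvalues ≈ [10.0, 1.0, -4.0].
With N=21: ϑ(G) = 21·(-1*(-4))/(10−(-4)) = 6.
= 6.00000… (decimal).

6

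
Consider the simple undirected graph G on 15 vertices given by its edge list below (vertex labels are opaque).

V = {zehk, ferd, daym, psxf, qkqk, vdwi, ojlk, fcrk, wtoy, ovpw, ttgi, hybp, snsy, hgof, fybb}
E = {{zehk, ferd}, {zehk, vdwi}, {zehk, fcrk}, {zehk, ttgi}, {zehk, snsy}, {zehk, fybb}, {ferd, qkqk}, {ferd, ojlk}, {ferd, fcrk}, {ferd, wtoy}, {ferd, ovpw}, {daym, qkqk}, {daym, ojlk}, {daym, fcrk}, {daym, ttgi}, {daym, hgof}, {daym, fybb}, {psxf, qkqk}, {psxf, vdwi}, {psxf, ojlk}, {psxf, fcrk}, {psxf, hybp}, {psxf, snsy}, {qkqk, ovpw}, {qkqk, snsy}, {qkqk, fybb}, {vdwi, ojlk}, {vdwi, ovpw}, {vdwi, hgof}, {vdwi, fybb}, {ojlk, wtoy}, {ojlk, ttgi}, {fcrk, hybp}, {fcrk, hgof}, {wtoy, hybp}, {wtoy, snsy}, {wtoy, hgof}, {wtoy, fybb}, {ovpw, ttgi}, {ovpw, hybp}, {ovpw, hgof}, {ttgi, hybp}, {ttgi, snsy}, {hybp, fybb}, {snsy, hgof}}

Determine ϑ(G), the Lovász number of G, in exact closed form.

deg(psxf) = 6; N(psxf) = {qkqk, vdwi, ojlk, fcrk, hybp, snsy}.
N(hybp) = {psxf, fcrk, wtoy, ovpw, ttgi, fybb}, |N(hybp)| = 6.
Vertex hgof has 6 neighbors: daym, vdwi, fcrk, wtoy, ovpw, snsy.
N(fybb) = {zehk, daym, qkqk, vdwi, wtoy, hybp}, |N(fybb)| = 6.
deg(v) = 6 for all v (|V|=15); Kneser K(6,2) on C(6,2)=15 vertices.
The 3 distinct eigenvalues: [6.0, 1.0, -3.0].
With N=15: ϑ(G) = 15·(-1*(-3))/(6−(-3)) = 5.
Numerically 5.000000000.

5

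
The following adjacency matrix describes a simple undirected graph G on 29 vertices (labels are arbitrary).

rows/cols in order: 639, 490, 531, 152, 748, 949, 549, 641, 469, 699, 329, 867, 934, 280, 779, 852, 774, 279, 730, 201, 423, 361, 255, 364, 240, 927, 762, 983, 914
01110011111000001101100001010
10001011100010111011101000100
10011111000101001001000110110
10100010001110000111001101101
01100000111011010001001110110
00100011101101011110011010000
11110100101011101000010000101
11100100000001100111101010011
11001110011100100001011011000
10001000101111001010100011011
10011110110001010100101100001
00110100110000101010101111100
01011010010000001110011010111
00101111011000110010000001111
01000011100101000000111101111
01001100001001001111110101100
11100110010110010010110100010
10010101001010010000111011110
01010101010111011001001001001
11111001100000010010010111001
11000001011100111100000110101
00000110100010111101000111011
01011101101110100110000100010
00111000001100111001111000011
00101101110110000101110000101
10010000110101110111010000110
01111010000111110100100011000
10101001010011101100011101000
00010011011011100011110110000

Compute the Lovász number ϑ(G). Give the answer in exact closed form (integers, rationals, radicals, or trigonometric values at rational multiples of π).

deg(699) = 14; N(699) = {639, 748, 469, 329, 867, 934, 280, 774, 730, 423, 240, 927, 983, 914}.
Vertex 730 has 14 neighbors: 490, 152, 949, 641, 699, 867, 934, 280, 852, 774, 201, 255, 927, 914.
N(531) = {639, 152, 748, 949, 549, 641, 867, 280, 774, 201, 364, 240, 762, 983}, |N(531)| = 14.
N(361) = {949, 549, 469, 934, 779, 852, 774, 279, 201, 364, 240, 927, 983, 914}, |N(361)| = 14.
29-vertex 14-regular graph: strongly regular (29,14,6,7).
Distinct eigenvalues (to 5 d.p.): [14.0, 2.19258, -3.19258].
Lovász (edge-transitive): ϑ = −29·(-sqrt(29)/2 - 1/2)/((14)−(-sqrt(29)/2 - 1/2)) = sqrt(29).
≈ 5.38516 (to 5 d.p.).

sqrt(29)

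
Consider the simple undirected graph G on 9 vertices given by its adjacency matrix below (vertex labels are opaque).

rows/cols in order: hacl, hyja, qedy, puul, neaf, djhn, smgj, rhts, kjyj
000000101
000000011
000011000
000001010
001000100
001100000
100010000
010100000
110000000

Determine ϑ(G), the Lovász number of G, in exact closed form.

N(djhn) = {qedy, puul}, |N(djhn)| = 2.
deg(smgj) = 2; N(smgj) = {hacl, neaf}.
deg(kjyj) = 2; N(kjyj) = {hacl, hyja}.
Vertex hyja has 2 neighbors: rhts, kjyj.
Every vertex has degree 2 (N=9); this is C_{9}, the 9-cycle.
spec(A) ≈ [2.0, 1.532, 0.347, -1.0, -1.879] (distinct, 3 d.p.).
ϑ = −N·λ_min/(λ_max−λ_min) = −9·(-2*cos(pi/9))/(2−(-2*cos(pi/9))) = 9*cos(pi/9)/(cos(pi/9) + 1).
Numerically 4.3600896.
α=4, χ(Ḡ)=5; ϑ=9*cos(pi/9)/(cos(pi/9) + 1) lies between (both strict).

9*cos(pi/9)/(cos(pi/9) + 1)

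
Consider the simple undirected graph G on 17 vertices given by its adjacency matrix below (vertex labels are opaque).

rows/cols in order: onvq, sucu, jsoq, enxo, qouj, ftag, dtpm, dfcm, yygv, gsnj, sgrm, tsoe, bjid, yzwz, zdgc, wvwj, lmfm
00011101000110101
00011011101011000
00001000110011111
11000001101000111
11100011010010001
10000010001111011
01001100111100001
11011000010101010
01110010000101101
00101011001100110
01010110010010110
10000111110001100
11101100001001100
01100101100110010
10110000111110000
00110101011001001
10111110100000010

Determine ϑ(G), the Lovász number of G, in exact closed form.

sqrt(17)

deg(tsoe) = 8; N(tsoe) = {onvq, ftag, dtpm, dfcm, yygv, gsnj, yzwz, zdgc}.
Vertex enxo has 8 neighbors: onvq, sucu, dfcm, yygv, sgrm, zdgc, wvwj, lmfm.
N(gsnj) = {jsoq, qouj, dtpm, dfcm, sgrm, tsoe, zdgc, wvwj}, |N(gsnj)| = 8.
N(dtpm) = {sucu, qouj, ftag, yygv, gsnj, sgrm, tsoe, lmfm}, |N(dtpm)| = 8.
17-vertex 8-regular graph: SR(17,8,3,4) — a Paley graph.
The 3 distinct eigenvalues: [8.0, 1.562, -2.562].
Lovász (edge-transitive): ϑ = −17·(-sqrt(17)/2 - 1/2)/((8)−(-sqrt(17)/2 - 1/2)) = sqrt(17).
= 4.12311… (decimal).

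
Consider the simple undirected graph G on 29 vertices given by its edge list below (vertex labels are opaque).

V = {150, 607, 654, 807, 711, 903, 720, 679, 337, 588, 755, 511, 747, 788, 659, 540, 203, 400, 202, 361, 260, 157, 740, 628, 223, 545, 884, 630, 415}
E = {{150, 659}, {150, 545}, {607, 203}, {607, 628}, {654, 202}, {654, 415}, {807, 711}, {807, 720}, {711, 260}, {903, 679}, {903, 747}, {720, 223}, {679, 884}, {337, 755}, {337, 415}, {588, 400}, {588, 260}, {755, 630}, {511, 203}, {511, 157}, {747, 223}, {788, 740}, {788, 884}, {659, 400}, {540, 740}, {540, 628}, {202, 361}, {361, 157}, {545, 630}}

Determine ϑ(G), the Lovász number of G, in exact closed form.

29*cos(pi/29)/(cos(pi/29) + 1)

Vertex 679 has 2 neighbors: 903, 884.
Vertex 223 has 2 neighbors: 720, 747.
N(628) = {607, 540}, |N(628)| = 2.
deg(654) = 2; N(654) = {202, 415}.
G on 29 vertices is 2-regular; this is C_{29}, the 29-cycle.
spec(A) ≈ [2.0, 1.95324, 1.81515, 1.59219, 1.29477, 0.93682, 0.53506, 0.10828, -0.32356, -0.74028, -1.12237, -1.45199, -1.71371, -1.89531, -1.98828] (distinct, 5 d.p.).
−29·(-2*cos(pi/29)) / ((2)−(-2*cos(pi/29))) = 29*cos(pi/29)/(cos(pi/29) + 1) = ϑ(G).
ϑ(G) ≈ 14.457375255.
Lovász sandwich 14 ≤ 29*cos(pi/29)/(cos(pi/29) + 1) ≤ 15: both strict.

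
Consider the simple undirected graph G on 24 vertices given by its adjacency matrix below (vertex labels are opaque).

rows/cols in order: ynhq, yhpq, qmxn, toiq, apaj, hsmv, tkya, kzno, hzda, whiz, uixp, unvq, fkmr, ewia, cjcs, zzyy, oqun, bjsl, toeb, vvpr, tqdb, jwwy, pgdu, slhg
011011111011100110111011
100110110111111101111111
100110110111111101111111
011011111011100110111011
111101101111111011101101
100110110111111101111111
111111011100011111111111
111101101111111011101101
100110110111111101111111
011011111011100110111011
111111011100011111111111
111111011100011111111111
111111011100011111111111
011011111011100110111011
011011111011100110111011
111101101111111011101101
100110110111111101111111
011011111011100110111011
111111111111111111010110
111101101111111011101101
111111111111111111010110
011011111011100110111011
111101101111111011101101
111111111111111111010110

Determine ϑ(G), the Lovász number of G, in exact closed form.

7

N(ewia) = {yhpq, qmxn, apaj, hsmv, tkya, kzno, hzda, uixp, unvq, fkmr, zzyy, oqun, toeb, vvpr, tqdb, pgdu, slhg}, |N(ewia)| = 17.
N(apaj) = {ynhq, yhpq, qmxn, toiq, hsmv, tkya, hzda, whiz, uixp, unvq, fkmr, ewia, cjcs, oqun, bjsl, toeb, tqdb, jwwy, slhg}, |N(apaj)| = 19.
Vertex fkmr has 20 neighbors: ynhq, yhpq, qmxn, toiq, apaj, hsmv, kzno, hzda, whiz, ewia, cjcs, zzyy, oqun, bjsl, toeb, vvpr, tqdb, jwwy, pgdu, slhg.
Vertex zzyy has 19 neighbors: ynhq, yhpq, qmxn, toiq, hsmv, tkya, hzda, whiz, uixp, unvq, fkmr, ewia, cjcs, oqun, bjsl, toeb, tqdb, jwwy, slhg.
Complete multipartite on [7, 5, 5, 4, 3]: sandwich collapses at ϑ=7.
ϑ(G) ≈ 7.000000.
α=7, χ(Ḡ)=7; ϑ=7 lies between (collapsed).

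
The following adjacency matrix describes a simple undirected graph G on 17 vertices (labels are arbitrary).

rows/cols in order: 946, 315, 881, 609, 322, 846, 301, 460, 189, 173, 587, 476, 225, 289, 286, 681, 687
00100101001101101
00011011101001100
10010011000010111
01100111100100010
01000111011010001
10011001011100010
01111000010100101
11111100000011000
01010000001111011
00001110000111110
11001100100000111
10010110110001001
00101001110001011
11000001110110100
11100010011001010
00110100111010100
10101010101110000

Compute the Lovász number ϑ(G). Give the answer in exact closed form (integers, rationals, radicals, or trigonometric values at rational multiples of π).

sqrt(17)

N(587) = {946, 315, 322, 846, 189, 286, 681, 687}, |N(587)| = 8.
deg(315) = 8; N(315) = {609, 322, 301, 460, 189, 587, 289, 286}.
Vertex 301 has 8 neighbors: 315, 881, 609, 322, 173, 476, 286, 687.
N(846) = {946, 609, 322, 460, 173, 587, 476, 681}, |N(846)| = 8.
Every vertex has degree 8 (N=17); strongly regular (17,8,3,4).
Distinct eigenvalues (to 4 d.p.): [8.0, 1.5616, -2.5616].
Lovász (edge-transitive): ϑ = −17·(-sqrt(17)/2 - 1/2)/((8)−(-sqrt(17)/2 - 1/2)) = sqrt(17).
Numerically 4.12311.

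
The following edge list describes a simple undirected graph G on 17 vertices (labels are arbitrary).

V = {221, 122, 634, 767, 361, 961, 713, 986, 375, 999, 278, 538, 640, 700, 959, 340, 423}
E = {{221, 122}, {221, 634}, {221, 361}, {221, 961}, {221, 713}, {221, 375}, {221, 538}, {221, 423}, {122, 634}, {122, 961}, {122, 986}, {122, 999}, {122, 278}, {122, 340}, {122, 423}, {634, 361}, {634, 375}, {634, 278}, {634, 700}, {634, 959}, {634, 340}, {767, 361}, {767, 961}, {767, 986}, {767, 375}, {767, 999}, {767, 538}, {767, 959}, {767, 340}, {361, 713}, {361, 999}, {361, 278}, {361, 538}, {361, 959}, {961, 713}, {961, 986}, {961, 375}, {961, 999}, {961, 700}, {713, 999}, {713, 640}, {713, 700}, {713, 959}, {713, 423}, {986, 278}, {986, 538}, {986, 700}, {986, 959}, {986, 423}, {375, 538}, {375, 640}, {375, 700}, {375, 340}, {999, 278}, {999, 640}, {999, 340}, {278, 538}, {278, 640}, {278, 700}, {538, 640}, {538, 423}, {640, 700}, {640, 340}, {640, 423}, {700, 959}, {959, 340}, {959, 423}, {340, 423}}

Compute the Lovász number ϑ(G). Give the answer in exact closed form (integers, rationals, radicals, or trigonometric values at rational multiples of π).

deg(999) = 8; N(999) = {122, 767, 361, 961, 713, 278, 640, 340}.
Vertex 713 has 8 neighbors: 221, 361, 961, 999, 640, 700, 959, 423.
Vertex 959 has 8 neighbors: 634, 767, 361, 713, 986, 700, 340, 423.
deg(340) = 8; N(340) = {122, 634, 767, 375, 999, 640, 959, 423}.
deg(v) = 8 for all v (|V|=17); SR(17,8,3,4) — a Paley graph.
spec(A) ≈ [8.0, 1.561553, -2.561553] (distinct, 6 d.p.).
−17·(-sqrt(17)/2 - 1/2) / ((8)−(-sqrt(17)/2 - 1/2)) = sqrt(17) = ϑ(G).
= 4.1231… (decimal).

sqrt(17)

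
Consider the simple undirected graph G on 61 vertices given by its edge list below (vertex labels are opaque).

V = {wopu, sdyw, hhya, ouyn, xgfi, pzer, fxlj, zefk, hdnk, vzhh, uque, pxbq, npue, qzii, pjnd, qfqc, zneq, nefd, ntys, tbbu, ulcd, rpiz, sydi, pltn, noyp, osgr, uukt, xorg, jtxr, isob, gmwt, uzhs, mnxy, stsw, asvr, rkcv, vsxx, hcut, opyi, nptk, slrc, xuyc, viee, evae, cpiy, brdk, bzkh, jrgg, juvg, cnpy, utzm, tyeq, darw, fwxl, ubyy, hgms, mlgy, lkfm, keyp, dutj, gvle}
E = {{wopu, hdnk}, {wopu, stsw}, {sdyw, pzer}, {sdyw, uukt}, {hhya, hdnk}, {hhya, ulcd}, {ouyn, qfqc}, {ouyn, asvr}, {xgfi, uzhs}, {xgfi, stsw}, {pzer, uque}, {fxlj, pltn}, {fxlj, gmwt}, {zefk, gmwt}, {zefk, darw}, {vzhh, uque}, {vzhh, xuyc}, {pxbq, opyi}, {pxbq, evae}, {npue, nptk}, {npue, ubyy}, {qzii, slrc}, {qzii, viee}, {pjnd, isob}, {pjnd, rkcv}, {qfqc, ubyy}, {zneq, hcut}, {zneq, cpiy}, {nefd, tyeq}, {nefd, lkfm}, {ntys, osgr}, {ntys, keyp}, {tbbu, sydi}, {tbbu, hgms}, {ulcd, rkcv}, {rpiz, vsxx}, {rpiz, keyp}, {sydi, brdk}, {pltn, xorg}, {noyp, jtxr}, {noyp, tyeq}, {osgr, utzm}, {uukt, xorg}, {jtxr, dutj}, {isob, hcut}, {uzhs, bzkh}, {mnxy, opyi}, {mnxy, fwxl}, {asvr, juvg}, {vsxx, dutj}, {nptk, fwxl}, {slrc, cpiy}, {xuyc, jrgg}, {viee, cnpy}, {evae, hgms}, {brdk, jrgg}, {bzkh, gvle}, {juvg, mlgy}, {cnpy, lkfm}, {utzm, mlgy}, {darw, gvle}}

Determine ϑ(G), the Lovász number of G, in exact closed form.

61*cos(pi/61)/(cos(pi/61) + 1)

N(gvle) = {bzkh, darw}, |N(gvle)| = 2.
N(asvr) = {ouyn, juvg}, |N(asvr)| = 2.
deg(cnpy) = 2; N(cnpy) = {viee, lkfm}.
deg(ntys) = 2; N(ntys) = {osgr, keyp}.
Regular of degree 2 on 61 vertices: connected 2-regular on 61 ⇒ C_{61}.
The 31 distinct eigenvalues: [2.0, 1.9894, 1.95771, 1.90527, 1.83263, 1.74057, 1.63006, 1.50226, 1.35855, 1.20043, 1.02959, 0.84783, 0.65708, 0.45938, 0.2568, 0.0515, -0.15435, -0.35856, -0.55897, -0.75346, -0.93995, -1.11649, -1.28119, -1.4323, -1.56824, -1.68755, -1.78897, -1.87143, -1.93406, -1.97618, -1.99735].
ϑ = −N·λ_min/(λ_max−λ_min) = −61·(-2*cos(pi/61))/(2−(-2*cos(pi/61))) = 61*cos(pi/61)/(cos(pi/61) + 1).
≈ 30.47976646 (to 8 d.p.).
Check 30 ≤ 61*cos(pi/61)/(cos(pi/61) + 1) ≤ 31: both strict.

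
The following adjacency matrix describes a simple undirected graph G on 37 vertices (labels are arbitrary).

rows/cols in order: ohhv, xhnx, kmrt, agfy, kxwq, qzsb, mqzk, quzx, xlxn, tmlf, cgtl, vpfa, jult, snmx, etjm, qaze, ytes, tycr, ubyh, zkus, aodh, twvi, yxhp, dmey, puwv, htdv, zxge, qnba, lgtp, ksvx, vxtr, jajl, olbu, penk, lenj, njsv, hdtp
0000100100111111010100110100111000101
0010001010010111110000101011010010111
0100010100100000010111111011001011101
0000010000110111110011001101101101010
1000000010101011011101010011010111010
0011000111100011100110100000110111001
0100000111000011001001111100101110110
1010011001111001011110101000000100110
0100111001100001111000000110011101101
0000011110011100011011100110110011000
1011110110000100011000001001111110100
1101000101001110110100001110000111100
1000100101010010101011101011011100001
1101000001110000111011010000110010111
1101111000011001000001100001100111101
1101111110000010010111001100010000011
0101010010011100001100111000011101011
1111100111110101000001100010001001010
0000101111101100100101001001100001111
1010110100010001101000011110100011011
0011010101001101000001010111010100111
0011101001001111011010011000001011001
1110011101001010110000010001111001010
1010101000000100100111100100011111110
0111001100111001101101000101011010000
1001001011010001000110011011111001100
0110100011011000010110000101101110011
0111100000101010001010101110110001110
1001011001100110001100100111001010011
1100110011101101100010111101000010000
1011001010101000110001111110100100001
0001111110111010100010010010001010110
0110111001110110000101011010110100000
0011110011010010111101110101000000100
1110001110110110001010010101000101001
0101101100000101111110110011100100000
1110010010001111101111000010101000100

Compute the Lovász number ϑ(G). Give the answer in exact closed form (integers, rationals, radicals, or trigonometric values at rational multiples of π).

Vertex kmrt has 18 neighbors: xhnx, qzsb, quzx, cgtl, tycr, zkus, aodh, twvi, yxhp, dmey, puwv, zxge, qnba, vxtr, olbu, penk, lenj, hdtp.
Vertex agfy has 18 neighbors: qzsb, cgtl, vpfa, snmx, etjm, qaze, ytes, tycr, aodh, twvi, puwv, htdv, qnba, lgtp, vxtr, jajl, penk, njsv.
deg(ohhv) = 18; N(ohhv) = {kxwq, quzx, cgtl, vpfa, jult, snmx, etjm, qaze, tycr, zkus, yxhp, dmey, htdv, lgtp, ksvx, vxtr, lenj, hdtp}.
N(mqzk) = {xhnx, quzx, xlxn, tmlf, etjm, qaze, ubyh, twvi, yxhp, dmey, puwv, htdv, lgtp, vxtr, jajl, olbu, lenj, njsv}, |N(mqzk)| = 18.
Every vertex has degree 18 (N=37); strongly regular (37,18,8,9).
A has 3 distinct eigenvalues ≈ [18.0, 2.541, -3.541].
Lovász: ϑ = −37(-sqrt(37)/2 - 1/2)/(18+-(-sqrt(37)/2 - 1/2)) = sqrt(37).
≈ 6.0827625 (to 7 d.p.).

sqrt(37)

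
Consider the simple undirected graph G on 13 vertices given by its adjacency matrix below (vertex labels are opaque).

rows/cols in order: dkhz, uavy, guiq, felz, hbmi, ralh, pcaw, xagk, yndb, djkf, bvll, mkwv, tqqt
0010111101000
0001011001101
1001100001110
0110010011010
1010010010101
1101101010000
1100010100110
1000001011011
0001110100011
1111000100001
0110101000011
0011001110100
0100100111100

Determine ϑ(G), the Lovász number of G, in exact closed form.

sqrt(13)

deg(xagk) = 6; N(xagk) = {dkhz, pcaw, yndb, djkf, mkwv, tqqt}.
Vertex dkhz has 6 neighbors: guiq, hbmi, ralh, pcaw, xagk, djkf.
Vertex tqqt has 6 neighbors: uavy, hbmi, xagk, yndb, djkf, bvll.
deg(djkf) = 6; N(djkf) = {dkhz, uavy, guiq, felz, xagk, tqqt}.
Every vertex has degree 6 (N=13); strongly regular (13,6,2,3).
Distinct eigenvalues (to 5 d.p.): [6.0, 1.30278, -2.30278].
Lovász (edge-transitive): ϑ = −13·(-sqrt(13)/2 - 1/2)/((6)−(-sqrt(13)/2 - 1/2)) = sqrt(13).
ϑ(G) ≈ 3.60555.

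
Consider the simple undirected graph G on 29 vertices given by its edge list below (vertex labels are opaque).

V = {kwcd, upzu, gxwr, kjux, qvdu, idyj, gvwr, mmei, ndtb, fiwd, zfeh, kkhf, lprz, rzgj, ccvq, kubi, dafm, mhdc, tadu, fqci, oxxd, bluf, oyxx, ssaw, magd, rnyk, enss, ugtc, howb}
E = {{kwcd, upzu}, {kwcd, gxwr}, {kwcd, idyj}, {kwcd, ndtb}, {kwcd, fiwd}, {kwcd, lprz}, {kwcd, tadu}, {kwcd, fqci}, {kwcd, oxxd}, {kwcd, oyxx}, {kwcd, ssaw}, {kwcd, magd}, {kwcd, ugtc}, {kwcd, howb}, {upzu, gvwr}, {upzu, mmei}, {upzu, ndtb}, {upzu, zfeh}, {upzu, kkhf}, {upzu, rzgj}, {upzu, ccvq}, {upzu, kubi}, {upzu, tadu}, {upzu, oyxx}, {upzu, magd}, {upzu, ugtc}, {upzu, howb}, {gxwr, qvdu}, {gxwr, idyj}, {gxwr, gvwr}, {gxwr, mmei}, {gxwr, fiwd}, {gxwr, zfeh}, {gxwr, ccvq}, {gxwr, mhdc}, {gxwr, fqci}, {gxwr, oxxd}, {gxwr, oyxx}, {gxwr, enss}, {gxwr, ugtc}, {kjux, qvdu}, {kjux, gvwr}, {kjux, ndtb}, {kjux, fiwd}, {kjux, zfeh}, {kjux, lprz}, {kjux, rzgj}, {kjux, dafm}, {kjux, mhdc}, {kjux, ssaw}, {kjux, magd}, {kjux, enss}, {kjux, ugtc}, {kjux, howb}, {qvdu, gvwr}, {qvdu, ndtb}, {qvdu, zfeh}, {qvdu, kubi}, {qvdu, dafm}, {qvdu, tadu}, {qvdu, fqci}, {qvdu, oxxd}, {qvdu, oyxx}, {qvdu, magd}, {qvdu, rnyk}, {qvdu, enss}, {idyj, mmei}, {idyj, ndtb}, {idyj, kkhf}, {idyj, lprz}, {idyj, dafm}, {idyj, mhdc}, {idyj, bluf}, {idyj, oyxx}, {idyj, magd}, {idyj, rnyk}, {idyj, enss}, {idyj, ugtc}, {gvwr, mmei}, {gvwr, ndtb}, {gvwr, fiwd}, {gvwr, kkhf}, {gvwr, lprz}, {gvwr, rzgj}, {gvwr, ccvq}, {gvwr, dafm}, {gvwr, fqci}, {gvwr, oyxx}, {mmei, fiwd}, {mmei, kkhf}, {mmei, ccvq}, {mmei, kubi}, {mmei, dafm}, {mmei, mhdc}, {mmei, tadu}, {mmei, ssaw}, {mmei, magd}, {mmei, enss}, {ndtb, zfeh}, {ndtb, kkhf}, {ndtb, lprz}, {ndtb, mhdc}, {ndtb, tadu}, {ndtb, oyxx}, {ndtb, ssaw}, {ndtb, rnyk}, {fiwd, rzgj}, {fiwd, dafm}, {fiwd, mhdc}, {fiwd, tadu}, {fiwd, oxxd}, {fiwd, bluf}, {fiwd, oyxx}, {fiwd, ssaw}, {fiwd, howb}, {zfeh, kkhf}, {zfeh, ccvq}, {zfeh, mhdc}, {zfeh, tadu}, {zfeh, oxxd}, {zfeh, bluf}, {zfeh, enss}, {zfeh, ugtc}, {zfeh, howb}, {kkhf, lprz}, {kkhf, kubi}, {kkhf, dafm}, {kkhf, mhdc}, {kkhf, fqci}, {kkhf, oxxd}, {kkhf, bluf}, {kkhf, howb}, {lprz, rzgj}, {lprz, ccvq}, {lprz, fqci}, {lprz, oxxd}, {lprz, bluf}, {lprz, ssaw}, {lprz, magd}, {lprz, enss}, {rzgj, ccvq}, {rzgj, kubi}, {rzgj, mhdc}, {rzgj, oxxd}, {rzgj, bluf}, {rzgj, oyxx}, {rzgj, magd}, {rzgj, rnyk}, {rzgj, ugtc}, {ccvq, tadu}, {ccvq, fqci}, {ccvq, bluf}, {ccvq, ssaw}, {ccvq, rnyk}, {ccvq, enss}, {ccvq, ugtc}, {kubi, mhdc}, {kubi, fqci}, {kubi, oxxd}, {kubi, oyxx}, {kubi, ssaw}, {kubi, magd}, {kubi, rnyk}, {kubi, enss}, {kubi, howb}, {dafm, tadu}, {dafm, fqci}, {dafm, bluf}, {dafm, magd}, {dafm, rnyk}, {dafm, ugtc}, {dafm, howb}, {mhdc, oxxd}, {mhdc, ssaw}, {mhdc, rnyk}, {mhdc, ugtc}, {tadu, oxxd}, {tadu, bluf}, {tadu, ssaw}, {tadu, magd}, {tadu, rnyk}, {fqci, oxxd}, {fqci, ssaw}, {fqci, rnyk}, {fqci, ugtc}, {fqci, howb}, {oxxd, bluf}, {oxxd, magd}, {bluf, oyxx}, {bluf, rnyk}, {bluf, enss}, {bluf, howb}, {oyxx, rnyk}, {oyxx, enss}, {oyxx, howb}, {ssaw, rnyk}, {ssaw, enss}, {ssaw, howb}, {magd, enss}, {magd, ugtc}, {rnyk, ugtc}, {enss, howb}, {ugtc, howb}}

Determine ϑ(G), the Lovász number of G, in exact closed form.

sqrt(29)

N(dafm) = {kjux, qvdu, idyj, gvwr, mmei, fiwd, kkhf, tadu, fqci, bluf, magd, rnyk, ugtc, howb}, |N(dafm)| = 14.
N(rzgj) = {upzu, kjux, gvwr, fiwd, lprz, ccvq, kubi, mhdc, oxxd, bluf, oyxx, magd, rnyk, ugtc}, |N(rzgj)| = 14.
Vertex howb has 14 neighbors: kwcd, upzu, kjux, fiwd, zfeh, kkhf, kubi, dafm, fqci, bluf, oyxx, ssaw, enss, ugtc.
N(upzu) = {kwcd, gvwr, mmei, ndtb, zfeh, kkhf, rzgj, ccvq, kubi, tadu, oyxx, magd, ugtc, howb}, |N(upzu)| = 14.
Every vertex has degree 14 (N=29); strongly regular (29,14,6,7).
spec(A) ≈ [14.0, 2.1926, -3.1926] (distinct, 4 d.p.).
With N=29: ϑ(G) = 29·(-(-sqrt(29)/2 - 1/2))/(14−(-sqrt(29)/2 - 1/2)) = sqrt(29).
≈ 5.3852 (to 4 d.p.).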